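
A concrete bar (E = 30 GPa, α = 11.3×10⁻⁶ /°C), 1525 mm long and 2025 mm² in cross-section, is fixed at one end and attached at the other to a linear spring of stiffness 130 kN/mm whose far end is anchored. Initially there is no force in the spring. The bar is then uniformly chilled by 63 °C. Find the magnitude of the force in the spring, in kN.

P ≈ 33.1 kN

The unrestrained thermal change is αΔT L = 11.3×10⁻⁶ × 63 × 1525 = 1.086 mm.
With a force P in the spring, the elastic change of the bar is PL/(AE) and that of the spring is P/k; compatibility requires their sum to equal δ_free.
So P = δ_free / [L/(AE) + 1/k] = 1.086 / [ 1525/(2025×30×10³) + 1/(130×10³) ].
P = 1.086 / 3.28×10⁻⁵ = 33100 N.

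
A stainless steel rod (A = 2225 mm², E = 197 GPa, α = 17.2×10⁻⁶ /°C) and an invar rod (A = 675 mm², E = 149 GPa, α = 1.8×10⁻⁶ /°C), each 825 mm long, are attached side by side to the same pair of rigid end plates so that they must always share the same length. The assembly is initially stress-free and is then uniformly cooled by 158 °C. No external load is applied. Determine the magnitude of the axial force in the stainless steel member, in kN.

Equilibrium of a rigid end plate with no external load gives equal and opposite internal forces ±P in the two members. Since α_{stainless steel} > α_{invar}, cooling drives the stainless steel into tension and the invar into compression.
Compatibility of the two members (thermal + elastic change equal): (α₁ − α₂)ΔT = P·[1/(A₁E₁) + 1/(A₂E₂)].
|α₁ − α₂|·ΔT = 15.4×10⁻⁶ × 158 = 0.002433.
1/(A₁E₁) + 1/(A₂E₂) = 1/(2225×197×10³) + 1/(675×149×10³) = 1.222×10⁻⁸ N⁻¹.
So P = 0.002433 / 1.222×10⁻⁸ = 199 kN.

P ≈ 199 kN (tensile in the stainless steel)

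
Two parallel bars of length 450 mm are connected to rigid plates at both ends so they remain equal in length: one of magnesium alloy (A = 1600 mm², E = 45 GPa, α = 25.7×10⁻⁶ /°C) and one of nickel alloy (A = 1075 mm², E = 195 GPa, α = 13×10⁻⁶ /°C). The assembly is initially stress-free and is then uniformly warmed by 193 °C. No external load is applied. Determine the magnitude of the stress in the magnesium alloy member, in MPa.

Equilibrium of a rigid end plate with no external load gives equal and opposite internal forces ±P in the two members. Since α_{magnesium alloy} > α_{nickel alloy}, heating drives the magnesium alloy into compression and the nickel alloy into tension.
Equating the net (thermal + elastic) strains gives |α₁ − α₂|·ΔT = P·[1/(A₁E₁) + 1/(A₂E₂)].
|α₁ − α₂|·ΔT = 12.7×10⁻⁶ × 193 = 0.002451.
1/(A₁E₁) + 1/(A₂E₂) = 1/(1600×45×10³) + 1/(1075×195×10³) = 1.866×10⁻⁸ N⁻¹.
So P = 0.002451 / 1.866×10⁻⁸ = 131.4 kN.
σ_{magnesium alloy} = P/A₁ = 131400/1600 = 82.1 MPa, compressive.

σ ≈ 82.1 MPa (compressive)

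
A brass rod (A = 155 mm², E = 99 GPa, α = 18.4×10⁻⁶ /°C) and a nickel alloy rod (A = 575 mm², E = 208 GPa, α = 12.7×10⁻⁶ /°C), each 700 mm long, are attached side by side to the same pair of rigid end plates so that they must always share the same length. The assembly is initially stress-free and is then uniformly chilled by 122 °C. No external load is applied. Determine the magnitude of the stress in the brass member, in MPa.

σ ≈ 61 MPa (tensile)

The brass has the larger α, so on cooling it would change length more than the nickel alloy if both were free. The rigid plates force a common final length, so the brass is put into tension and the nickel alloy into compression, with equal and opposite forces P (no external load).
Setting the final lengths equal and cancelling L: (α₁ − α₂)ΔT = P/(A₁E₁) + P/(A₂E₂).
|α₁ − α₂|·ΔT = 5.7×10⁻⁶ × 122 = 0.0006954.
1/(A₁E₁) + 1/(A₂E₂) = 1/(155×99×10³) + 1/(575×208×10³) = 7.353×10⁻⁸ N⁻¹.
So P = 0.0006954 / 7.353×10⁻⁸ = 9.457 kN.
σ_{brass} = P/A₁ = 9457/155 = 61.02 MPa, tensile.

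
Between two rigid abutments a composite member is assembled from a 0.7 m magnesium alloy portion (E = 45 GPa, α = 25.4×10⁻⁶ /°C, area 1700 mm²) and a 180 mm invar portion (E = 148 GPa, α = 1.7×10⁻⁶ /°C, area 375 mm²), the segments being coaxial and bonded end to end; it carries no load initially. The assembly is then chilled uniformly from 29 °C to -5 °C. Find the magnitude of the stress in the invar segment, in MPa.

With the walls removed the bar would change length by δ_free = Σ αᵢΔT Lᵢ = 25.4×10⁻⁶×34×700 + 1.7×10⁻⁶×34×180 = 0.6149 mm.
Since the ends are fixed, an axial force P builds up, equal in every segment, with P · Σ Lᵢ/(AᵢEᵢ) = δ_free.
The series flexibility is Σ Lᵢ/(AᵢEᵢ) = 700/(1700×45×10³) + 180/(375×148×10³) = 1.239×10⁻⁵ mm/N.
So P = 0.6149 / 1.239×10⁻⁵ = 49.62 kN, tensile.
σ_{invar} = P / A = 49620 / 375 = 132.3 MPa.

σ ≈ 132 MPa (tensile)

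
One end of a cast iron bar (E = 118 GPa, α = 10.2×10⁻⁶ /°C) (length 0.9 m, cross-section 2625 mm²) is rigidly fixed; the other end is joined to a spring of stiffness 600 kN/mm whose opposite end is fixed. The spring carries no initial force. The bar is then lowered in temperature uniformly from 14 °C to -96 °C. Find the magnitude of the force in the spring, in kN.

P ≈ 221 kN

Free thermal contraction: δ_free = αΔT L = 10.2×10⁻⁶ × 110 × 900 = 1.01 mm.
With a force P in the spring, the elastic change of the bar is PL/(AE) and that of the spring is P/k; compatibility requires their sum to equal δ_free.
P [ L/(AE) + 1/k ] = δ_free → P [ 900/(2625×118×10³) + 1/(600×10³) ] = 1.01.
P = 1.01 / 4.572×10⁻⁶ = 220900 N.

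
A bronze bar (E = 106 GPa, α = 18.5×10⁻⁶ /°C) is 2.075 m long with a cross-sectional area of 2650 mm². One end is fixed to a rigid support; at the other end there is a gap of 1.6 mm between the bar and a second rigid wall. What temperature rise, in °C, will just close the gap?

Contact occurs when the free expansion equals the gap: αΔT L = 1.6 mm.
So ΔT = g/(αL) = 1.6/(18.5×10⁻⁶ × 2075) = 41.68 °C.

ΔT ≈ 41.7 °C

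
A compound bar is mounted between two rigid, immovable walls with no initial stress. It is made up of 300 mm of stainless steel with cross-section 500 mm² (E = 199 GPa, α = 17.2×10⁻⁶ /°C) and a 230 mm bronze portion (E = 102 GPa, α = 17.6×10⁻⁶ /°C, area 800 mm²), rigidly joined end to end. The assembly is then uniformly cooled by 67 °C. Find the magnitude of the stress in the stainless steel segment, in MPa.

σ ≈ 212 MPa (tensile)

Free thermal contraction of the whole bar: Σ αᵢΔT Lᵢ = 17.2×10⁻⁶×67×300 + 17.6×10⁻⁶×67×230 = 0.6169 mm.
The rigid supports impose zero overall length change; the single axial force P common to all segments must satisfy P Σ Lᵢ/(AᵢEᵢ) = δ_free.
Σ Lᵢ/(AᵢEᵢ) = 300/(500×199×10³) + 230/(800×102×10³) = 5.834×10⁻⁶ mm/N.
So P = 0.6169 / 5.834×10⁻⁶ = 105.8 kN, tensile.
σ_{stainless steel} = P / A = 105800 / 500 = 211.5 MPa.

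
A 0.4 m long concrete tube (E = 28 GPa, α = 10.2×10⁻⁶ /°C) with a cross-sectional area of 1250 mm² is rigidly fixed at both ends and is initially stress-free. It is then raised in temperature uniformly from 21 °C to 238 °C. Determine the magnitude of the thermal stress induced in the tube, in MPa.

With length fixed, the mechanical strain must cancel the thermal strain αΔT = 10.2×10⁻⁶ × 217 = 2213.4×10⁻⁶.
σ = EαΔT = 28×10³ × 10.2×10⁻⁶ × 217 = 61.98 MPa (compressive; the tube is trying to expand).

σ ≈ 62 MPa (compressive)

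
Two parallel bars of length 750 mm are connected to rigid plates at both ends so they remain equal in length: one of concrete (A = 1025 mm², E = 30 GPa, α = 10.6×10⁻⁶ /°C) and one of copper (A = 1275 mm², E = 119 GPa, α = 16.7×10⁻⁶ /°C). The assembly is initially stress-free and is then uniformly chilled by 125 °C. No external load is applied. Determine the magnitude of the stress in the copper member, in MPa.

The copper has the larger α, so on cooling it would change length more than the concrete if both were free. The rigid plates force a common final length, so the copper is put into tension and the concrete into compression, with equal and opposite forces P (no external load).
Equating the net (thermal + elastic) strains gives |α₁ − α₂|·ΔT = P·[1/(A₁E₁) + 1/(A₂E₂)].
|α₁ − α₂|·ΔT = 6.1×10⁻⁶ × 125 = 0.0007625.
1/(A₁E₁) + 1/(A₂E₂) = 1/(1025×30×10³) + 1/(1275×119×10³) = 3.911×10⁻⁸ N⁻¹.
So P = 0.0007625 / 3.911×10⁻⁸ = 19.5 kN.
σ_{copper} = P/A₂ = 19500/1275 = 15.29 MPa, tensile.

σ ≈ 15.3 MPa (tensile)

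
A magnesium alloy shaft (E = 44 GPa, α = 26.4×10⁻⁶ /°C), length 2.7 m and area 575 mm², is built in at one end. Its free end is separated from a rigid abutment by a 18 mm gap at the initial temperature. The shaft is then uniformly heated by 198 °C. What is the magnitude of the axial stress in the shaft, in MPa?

Unrestrained expansion: δ_free = αΔT L = 26.4×10⁻⁶ × 198 × 2700 = 14.11 mm.
This is smaller than the 18 mm clearance, so the shaft expands freely without reaching the stop — the stress is zero.

σ ≈ 0 MPa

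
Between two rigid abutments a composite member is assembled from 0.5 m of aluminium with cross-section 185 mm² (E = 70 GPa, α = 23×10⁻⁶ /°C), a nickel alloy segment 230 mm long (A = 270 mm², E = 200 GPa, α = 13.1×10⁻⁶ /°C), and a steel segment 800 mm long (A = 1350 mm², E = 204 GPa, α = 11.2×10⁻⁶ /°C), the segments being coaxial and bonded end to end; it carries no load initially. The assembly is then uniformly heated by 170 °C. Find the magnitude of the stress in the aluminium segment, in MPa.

Free thermal expansion of the whole bar: Σ αᵢΔT Lᵢ = 23×10⁻⁶×170×500 + 13.1×10⁻⁶×170×230 + 11.2×10⁻⁶×170×800 = 3.99 mm.
The rigid supports impose zero overall length change; the single axial force P common to all segments must satisfy P Σ Lᵢ/(AᵢEᵢ) = δ_free.
Σ Lᵢ/(AᵢEᵢ) = 500/(185×70×10³) + 230/(270×200×10³) + 800/(1350×204×10³) = 4.577×10⁻⁵ mm/N.
Hence P = δ_free / Σ(L/AE) = 3.99/4.577×10⁻⁵ = 87.18 kN (compressive).
σ_{aluminium} = P / A = 87180 / 185 = 471.2 MPa.

σ ≈ 471 MPa (compressive)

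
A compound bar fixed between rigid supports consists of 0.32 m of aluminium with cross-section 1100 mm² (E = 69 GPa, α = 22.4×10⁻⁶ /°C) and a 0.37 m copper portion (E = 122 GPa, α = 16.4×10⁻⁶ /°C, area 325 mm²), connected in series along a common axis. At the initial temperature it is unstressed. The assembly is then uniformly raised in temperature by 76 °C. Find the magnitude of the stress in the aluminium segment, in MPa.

If the supports were absent, the total length change would be Σ αᵢΔT Lᵢ = 22.4×10⁻⁶×76×320 + 16.4×10⁻⁶×76×370 = 1.006 mm.
Since the ends are fixed, an axial force P builds up, equal in every segment, with P · Σ Lᵢ/(AᵢEᵢ) = δ_free.
Σ Lᵢ/(AᵢEᵢ) = 320/(1100×69×10³) + 370/(325×122×10³) = 1.355×10⁻⁵ mm/N.
P = 1.006 / 1.355×10⁻⁵ = 74250 N = 74.25 kN, compressive.
σ_{aluminium} = P / A = 74250 / 1100 = 67.5 MPa.

σ ≈ 67.5 MPa (compressive)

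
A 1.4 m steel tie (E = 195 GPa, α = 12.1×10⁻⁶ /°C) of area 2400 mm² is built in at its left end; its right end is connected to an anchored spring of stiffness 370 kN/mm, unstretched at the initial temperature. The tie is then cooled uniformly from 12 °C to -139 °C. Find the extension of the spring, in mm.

δ ≈ 1.21 mm

If the spring were absent the tie would shorten by αΔT L = 12.1×10⁻⁶ × 151 × 1400 = 2.558 mm.
Let P be the tensile force in the spring. The tie extends elastically by PL/(AE) and the spring stretches by P/k; together these equal δ_free.
P [ L/(AE) + 1/k ] = δ_free → P [ 1400/(2400×195×10³) + 1/(370×10³) ] = 2.558.
P = 2.558 / 5.694×10⁻⁶ = 449200 N.
Spring extension = P/k = 449200/(370×10³) = 1.214 mm.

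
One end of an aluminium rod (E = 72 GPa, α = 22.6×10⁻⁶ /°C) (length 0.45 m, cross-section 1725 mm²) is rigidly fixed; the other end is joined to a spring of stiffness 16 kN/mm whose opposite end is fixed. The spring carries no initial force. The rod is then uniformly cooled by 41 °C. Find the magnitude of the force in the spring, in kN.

P ≈ 6.31 kN

If the spring were absent the rod would shorten by αΔT L = 22.6×10⁻⁶ × 41 × 450 = 0.417 mm.
With a force P in the spring, the elastic change of the rod is PL/(AE) and that of the spring is P/k; compatibility requires their sum to equal δ_free.
So P = δ_free / [L/(AE) + 1/k] = 0.417 / [ 450/(1725×72×10³) + 1/(16×10³) ].
P = 0.417 / 6.612×10⁻⁵ = 6306 N.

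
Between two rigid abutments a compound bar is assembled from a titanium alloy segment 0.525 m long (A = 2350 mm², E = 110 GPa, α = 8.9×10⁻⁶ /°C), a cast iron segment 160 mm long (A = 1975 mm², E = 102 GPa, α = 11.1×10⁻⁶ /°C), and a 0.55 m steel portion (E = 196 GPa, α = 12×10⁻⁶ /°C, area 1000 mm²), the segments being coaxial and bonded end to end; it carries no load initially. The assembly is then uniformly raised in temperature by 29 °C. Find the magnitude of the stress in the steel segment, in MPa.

Free thermal expansion of the whole bar: Σ αᵢΔT Lᵢ = 8.9×10⁻⁶×29×525 + 11.1×10⁻⁶×29×160 + 12×10⁻⁶×29×550 = 0.3784 mm.
The rigid supports impose zero overall length change; the single axial force P common to all segments must satisfy P Σ Lᵢ/(AᵢEᵢ) = δ_free.
Σ Lᵢ/(AᵢEᵢ) = 525/(2350×110×10³) + 160/(1975×102×10³) + 550/(1000×196×10³) = 5.631×10⁻⁶ mm/N.
P = 0.3784 / 5.631×10⁻⁶ = 67200 N = 67.2 kN, compressive.
σ_{steel} = P / A = 67200 / 1000 = 67.2 MPa.

σ ≈ 67.2 MPa (compressive)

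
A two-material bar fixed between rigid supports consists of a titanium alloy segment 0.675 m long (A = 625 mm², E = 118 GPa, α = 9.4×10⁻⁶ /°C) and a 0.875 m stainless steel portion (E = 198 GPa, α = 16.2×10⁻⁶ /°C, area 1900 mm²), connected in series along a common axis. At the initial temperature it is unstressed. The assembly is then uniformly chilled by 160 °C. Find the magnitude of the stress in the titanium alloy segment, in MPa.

σ ≈ 458 MPa (tensile)

Free thermal contraction of the whole bar: Σ αᵢΔT Lᵢ = 9.4×10⁻⁶×160×675 + 16.2×10⁻⁶×160×875 = 3.283 mm.
The rigid supports impose zero overall length change; the single axial force P common to all segments must satisfy P Σ Lᵢ/(AᵢEᵢ) = δ_free.
The series flexibility is Σ Lᵢ/(AᵢEᵢ) = 675/(625×118×10³) + 875/(1900×198×10³) = 1.148×10⁻⁵ mm/N.
P = 3.283 / 1.148×10⁻⁵ = 286000 N = 286 kN, tensile.
σ_{titanium alloy} = P / A = 286000 / 625 = 457.7 MPa.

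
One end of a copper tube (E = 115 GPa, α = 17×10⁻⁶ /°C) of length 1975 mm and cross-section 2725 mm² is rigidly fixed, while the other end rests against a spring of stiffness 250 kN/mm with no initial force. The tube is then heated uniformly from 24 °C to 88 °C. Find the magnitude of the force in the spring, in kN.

If the spring were absent the tube would lengthen by αΔT L = 17×10⁻⁶ × 64 × 1975 = 2.149 mm.
With a force P in the spring, the elastic change of the tube is PL/(AE) and that of the spring is P/k; compatibility requires their sum to equal δ_free.
So P = δ_free / [L/(AE) + 1/k] = 2.149 / [ 1975/(2725×115×10³) + 1/(250×10³) ].
P = 2.149 / 1.03×10⁻⁵ = 208600 N.

P ≈ 209 kN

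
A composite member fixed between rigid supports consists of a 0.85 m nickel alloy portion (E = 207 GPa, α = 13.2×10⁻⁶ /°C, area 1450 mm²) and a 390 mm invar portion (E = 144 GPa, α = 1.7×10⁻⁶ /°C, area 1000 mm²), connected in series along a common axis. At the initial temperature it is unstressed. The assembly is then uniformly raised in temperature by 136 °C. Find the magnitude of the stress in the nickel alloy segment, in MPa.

With the walls removed the bar would change length by δ_free = Σ αᵢΔT Lᵢ = 13.2×10⁻⁶×136×850 + 1.7×10⁻⁶×136×390 = 1.616 mm.
The walls prevent any net length change, so an axial force P (same in every segment) develops. Compatibility: P · Σ Lᵢ/(AᵢEᵢ) = δ_free.
Σ Lᵢ/(AᵢEᵢ) = 850/(1450×207×10³) + 390/(1000×144×10³) = 5.54×10⁻⁶ mm/N.
So P = 1.616 / 5.54×10⁻⁶ = 291.7 kN, compressive.
σ_{nickel alloy} = P / A = 291700 / 1450 = 201.2 MPa.

σ ≈ 201 MPa (compressive)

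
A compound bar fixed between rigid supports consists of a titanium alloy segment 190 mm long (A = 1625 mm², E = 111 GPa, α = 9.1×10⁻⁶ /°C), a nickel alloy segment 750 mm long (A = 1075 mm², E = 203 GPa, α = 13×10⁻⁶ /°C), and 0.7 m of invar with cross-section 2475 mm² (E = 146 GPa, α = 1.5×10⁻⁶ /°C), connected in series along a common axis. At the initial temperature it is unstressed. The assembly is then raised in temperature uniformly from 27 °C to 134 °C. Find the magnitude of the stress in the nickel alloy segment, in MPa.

With the walls removed the bar would change length by δ_free = Σ αᵢΔT Lᵢ = 9.1×10⁻⁶×107×190 + 13×10⁻⁶×107×750 + 1.5×10⁻⁶×107×700 = 1.341 mm.
The rigid supports impose zero overall length change; the single axial force P common to all segments must satisfy P Σ Lᵢ/(AᵢEᵢ) = δ_free.
Σ Lᵢ/(AᵢEᵢ) = 190/(1625×111×10³) + 750/(1075×203×10³) + 700/(2475×146×10³) = 6.427×10⁻⁶ mm/N.
So P = 1.341 / 6.427×10⁻⁶ = 208.6 kN, compressive.
σ_{nickel alloy} = P / A = 208600 / 1075 = 194 MPa.

σ ≈ 194 MPa (compressive)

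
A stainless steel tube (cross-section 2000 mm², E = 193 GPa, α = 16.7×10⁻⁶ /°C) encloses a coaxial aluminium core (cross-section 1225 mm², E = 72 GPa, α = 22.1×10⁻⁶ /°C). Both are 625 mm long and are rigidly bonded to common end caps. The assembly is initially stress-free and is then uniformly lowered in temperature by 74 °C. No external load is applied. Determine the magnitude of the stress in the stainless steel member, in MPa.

The aluminium has the larger α, so on cooling it would change length more than the stainless steel if both were free. The rigid plates force a common final length, so the aluminium is put into tension and the stainless steel into compression, with equal and opposite forces P (no external load).
Equating the net (thermal + elastic) strains gives |α₁ − α₂|·ΔT = P·[1/(A₁E₁) + 1/(A₂E₂)].
|α₁ − α₂|·ΔT = 5.4×10⁻⁶ × 74 = 0.0003996.
1/(A₁E₁) + 1/(A₂E₂) = 1/(2000×193×10³) + 1/(1225×72×10³) = 1.393×10⁻⁸ N⁻¹.
So P = 0.0003996 / 1.393×10⁻⁸ = 28.69 kN.
σ_{stainless steel} = P/A₁ = 28690/2000 = 14.34 MPa, compressive.

σ ≈ 14.3 MPa (compressive)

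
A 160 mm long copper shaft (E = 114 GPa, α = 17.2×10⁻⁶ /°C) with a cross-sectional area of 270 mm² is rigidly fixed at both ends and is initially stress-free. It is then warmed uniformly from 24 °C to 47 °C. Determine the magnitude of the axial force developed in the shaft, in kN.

P ≈ 12.2 kN (compressive)

Full restraint means ε = 0, so the stress is σ = EαΔT = 114×10³ × 17.2×10⁻⁶ × 23 = 45.1 MPa.
Then P = σA = 45.1 × 270 mm² = 12.18 kN, compressive.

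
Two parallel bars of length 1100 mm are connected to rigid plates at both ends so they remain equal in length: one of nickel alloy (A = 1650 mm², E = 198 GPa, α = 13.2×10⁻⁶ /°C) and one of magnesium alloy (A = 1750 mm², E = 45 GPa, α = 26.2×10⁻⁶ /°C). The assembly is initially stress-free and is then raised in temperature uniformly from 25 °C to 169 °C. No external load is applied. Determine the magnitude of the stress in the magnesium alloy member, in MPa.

Both members must finish at the same length. With the larger α, the magnesium alloy tends to over-expand; the plates restrain it, putting the magnesium alloy in compression and the nickel alloy in tension. With no external load the two internal forces are equal and opposite, magnitude P.
Equating the net (thermal + elastic) strains gives |α₁ − α₂|·ΔT = P·[1/(A₁E₁) + 1/(A₂E₂)].
|α₁ − α₂|·ΔT = 13×10⁻⁶ × 144 = 0.001872.
1/(A₁E₁) + 1/(A₂E₂) = 1/(1650×198×10³) + 1/(1750×45×10³) = 1.576×10⁻⁸ N⁻¹.
P = 0.001872 / 1.576×10⁻⁸ = 118800 N = 118.8 kN.
σ_{magnesium alloy} = P/A₂ = 118800/1750 = 67.88 MPa, compressive.

σ ≈ 67.9 MPa (compressive)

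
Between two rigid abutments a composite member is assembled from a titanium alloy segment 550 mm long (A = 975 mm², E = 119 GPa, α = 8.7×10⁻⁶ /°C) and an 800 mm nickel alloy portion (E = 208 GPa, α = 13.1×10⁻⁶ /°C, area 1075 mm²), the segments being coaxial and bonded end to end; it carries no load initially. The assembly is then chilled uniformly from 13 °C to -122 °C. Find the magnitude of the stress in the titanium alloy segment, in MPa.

With the walls removed the bar would change length by δ_free = Σ αᵢΔT Lᵢ = 8.7×10⁻⁶×135×550 + 13.1×10⁻⁶×135×800 = 2.061 mm.
The rigid supports impose zero overall length change; the single axial force P common to all segments must satisfy P Σ Lᵢ/(AᵢEᵢ) = δ_free.
The series flexibility is Σ Lᵢ/(AᵢEᵢ) = 550/(975×119×10³) + 800/(1075×208×10³) = 8.318×10⁻⁶ mm/N.
So P = 2.061 / 8.318×10⁻⁶ = 247.7 kN, tensile.
σ_{titanium alloy} = P / A = 247700 / 975 = 254.1 MPa.

σ ≈ 254 MPa (tensile)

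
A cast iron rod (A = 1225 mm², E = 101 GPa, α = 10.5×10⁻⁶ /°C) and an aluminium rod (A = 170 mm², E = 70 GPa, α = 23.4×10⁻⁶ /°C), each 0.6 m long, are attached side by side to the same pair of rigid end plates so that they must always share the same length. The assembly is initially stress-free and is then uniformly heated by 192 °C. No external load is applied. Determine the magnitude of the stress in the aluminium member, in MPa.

σ ≈ 158 MPa (compressive)

Both members must finish at the same length. With the larger α, the aluminium tends to over-expand; the plates restrain it, putting the aluminium in compression and the cast iron in tension. With no external load the two internal forces are equal and opposite, magnitude P.
Compatibility of the two members (thermal + elastic change equal): (α₁ − α₂)ΔT = P·[1/(A₁E₁) + 1/(A₂E₂)].
|α₁ − α₂|·ΔT = 12.9×10⁻⁶ × 192 = 0.002477.
1/(A₁E₁) + 1/(A₂E₂) = 1/(1225×101×10³) + 1/(170×70×10³) = 9.212×10⁻⁸ N⁻¹.
So P = 0.002477 / 9.212×10⁻⁸ = 26.89 kN.
σ_{aluminium} = P/A₂ = 26890/170 = 158.2 MPa, compressive.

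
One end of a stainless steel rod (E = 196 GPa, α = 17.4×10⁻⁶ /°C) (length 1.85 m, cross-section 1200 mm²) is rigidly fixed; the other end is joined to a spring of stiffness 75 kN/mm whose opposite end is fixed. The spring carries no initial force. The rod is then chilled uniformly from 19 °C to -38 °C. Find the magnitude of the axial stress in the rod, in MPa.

The unrestrained thermal change is αΔT L = 17.4×10⁻⁶ × 57 × 1850 = 1.835 mm.
With a force P in the spring, the elastic change of the rod is PL/(AE) and that of the spring is P/k; compatibility requires their sum to equal δ_free.
P [ L/(AE) + 1/k ] = δ_free → P [ 1850/(1200×196×10³) + 1/(75×10³) ] = 1.835.
P = 1.835 / 2.12×10⁻⁵ = 86550 N.
σ = P/A = 86550/1200 = 72.13 MPa.

σ ≈ 72.1 MPa (tensile)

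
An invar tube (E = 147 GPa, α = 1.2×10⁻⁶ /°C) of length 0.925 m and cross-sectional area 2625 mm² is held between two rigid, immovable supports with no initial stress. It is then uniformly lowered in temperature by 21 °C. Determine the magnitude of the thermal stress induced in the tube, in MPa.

σ ≈ 3.7 MPa (tensile)

The supports are rigid, so the total axial strain is zero. The restrained thermal strain is ε = αΔT = 1.2×10⁻⁶ × 21 = 25.2×10⁻⁶.
Hence σ = E·αΔT = 147×10³ × 25.2×10⁻⁶ = 3.704 MPa, tensile.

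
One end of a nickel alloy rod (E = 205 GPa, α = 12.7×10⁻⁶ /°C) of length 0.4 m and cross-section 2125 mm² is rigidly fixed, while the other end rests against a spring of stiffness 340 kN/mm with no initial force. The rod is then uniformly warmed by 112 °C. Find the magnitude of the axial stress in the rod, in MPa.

σ ≈ 69.4 MPa (compressive)

If the spring were absent the rod would lengthen by αΔT L = 12.7×10⁻⁶ × 112 × 400 = 0.569 mm.
Let P be the compressive force at the spring. The rod shortens elastically by PL/(AE) and the spring compresses by P/k; together these equal δ_free.
So P = δ_free / [L/(AE) + 1/k] = 0.569 / [ 400/(2125×205×10³) + 1/(340×10³) ].
P = 0.569 / 3.859×10⁻⁶ = 147400 N.
σ = P/A = 147400/2125 = 69.38 MPa.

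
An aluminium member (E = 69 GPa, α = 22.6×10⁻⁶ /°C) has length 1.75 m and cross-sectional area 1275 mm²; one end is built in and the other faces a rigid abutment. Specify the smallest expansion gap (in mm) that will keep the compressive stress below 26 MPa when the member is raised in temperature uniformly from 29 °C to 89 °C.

With no wall the member would lengthen by αΔT L = 22.6×10⁻⁶ × 60 × 1750 = 2.373 mm.
At the allowable stress the elastic shortening the wall may impose is σL/E = 26 × 1750 / (69×10³) = 0.6594 mm.
So the gap has to take up the difference, g_min = δ_free − σL/E = 2.373 − 0.6594 = 1.714 mm.

g ≈ 1.71 mm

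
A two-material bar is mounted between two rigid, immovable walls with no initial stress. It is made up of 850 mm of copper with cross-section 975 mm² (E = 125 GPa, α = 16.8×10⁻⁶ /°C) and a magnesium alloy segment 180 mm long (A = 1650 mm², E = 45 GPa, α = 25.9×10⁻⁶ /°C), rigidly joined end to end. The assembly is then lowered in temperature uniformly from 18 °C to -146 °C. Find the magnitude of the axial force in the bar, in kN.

P ≈ 331 kN (tensile)

If the supports were absent, the total length change would be Σ αᵢΔT Lᵢ = 16.8×10⁻⁶×164×850 + 25.9×10⁻⁶×164×180 = 3.106 mm.
Since the ends are fixed, an axial force P builds up, equal in every segment, with P · Σ Lᵢ/(AᵢEᵢ) = δ_free.
The series flexibility is Σ Lᵢ/(AᵢEᵢ) = 850/(975×125×10³) + 180/(1650×45×10³) = 9.399×10⁻⁶ mm/N.
P = 3.106 / 9.399×10⁻⁶ = 330500 N = 330.5 kN, tensile.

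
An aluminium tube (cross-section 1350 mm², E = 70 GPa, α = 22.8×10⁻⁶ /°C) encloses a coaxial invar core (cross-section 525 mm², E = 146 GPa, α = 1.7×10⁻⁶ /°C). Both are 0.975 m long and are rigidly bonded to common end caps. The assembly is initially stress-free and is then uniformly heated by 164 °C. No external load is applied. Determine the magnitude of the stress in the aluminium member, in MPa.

σ ≈ 108 MPa (compressive)

The aluminium has the larger α, so on heating it would change length more than the invar if both were free. The rigid plates force a common final length, so the aluminium is put into compression and the invar into tension, with equal and opposite forces P (no external load).
Compatibility of the two members (thermal + elastic change equal): (α₁ − α₂)ΔT = P·[1/(A₁E₁) + 1/(A₂E₂)].
|α₁ − α₂|·ΔT = 21.1×10⁻⁶ × 164 = 0.00346.
1/(A₁E₁) + 1/(A₂E₂) = 1/(1350×70×10³) + 1/(525×146×10³) = 2.363×10⁻⁸ N⁻¹.
P = 0.00346 / 2.363×10⁻⁸ = 146500 N = 146.5 kN.
σ_{aluminium} = P/A₁ = 146500/1350 = 108.5 MPa, compressive.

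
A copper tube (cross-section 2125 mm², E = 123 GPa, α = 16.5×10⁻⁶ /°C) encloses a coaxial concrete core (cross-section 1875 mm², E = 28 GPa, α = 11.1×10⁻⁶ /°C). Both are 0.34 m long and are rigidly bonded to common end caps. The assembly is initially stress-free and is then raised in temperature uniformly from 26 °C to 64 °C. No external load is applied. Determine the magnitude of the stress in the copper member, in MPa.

σ ≈ 4.22 MPa (compressive)

The copper has the larger α, so on heating it would change length more than the concrete if both were free. The rigid plates force a common final length, so the copper is put into compression and the concrete into tension, with equal and opposite forces P (no external load).
Equating the net (thermal + elastic) strains gives |α₁ − α₂|·ΔT = P·[1/(A₁E₁) + 1/(A₂E₂)].
|α₁ − α₂|·ΔT = 5.4×10⁻⁶ × 38 = 0.0002052.
1/(A₁E₁) + 1/(A₂E₂) = 1/(2125×123×10³) + 1/(1875×28×10³) = 2.287×10⁻⁸ N⁻¹.
P = 0.0002052 / 2.287×10⁻⁸ = 8971 N = 8.971 kN.
σ_{copper} = P/A₁ = 8971/2125 = 4.222 MPa, compressive.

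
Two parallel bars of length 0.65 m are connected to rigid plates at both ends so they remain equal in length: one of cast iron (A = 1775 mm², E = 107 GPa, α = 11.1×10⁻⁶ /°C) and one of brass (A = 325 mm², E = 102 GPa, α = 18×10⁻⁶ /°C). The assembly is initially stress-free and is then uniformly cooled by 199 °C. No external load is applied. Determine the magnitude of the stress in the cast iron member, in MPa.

The brass has the larger α, so on cooling it would change length more than the cast iron if both were free. The rigid plates force a common final length, so the brass is put into tension and the cast iron into compression, with equal and opposite forces P (no external load).
Setting the final lengths equal and cancelling L: (α₁ − α₂)ΔT = P/(A₁E₁) + P/(A₂E₂).
|α₁ − α₂|·ΔT = 6.9×10⁻⁶ × 199 = 0.001373.
1/(A₁E₁) + 1/(A₂E₂) = 1/(1775×107×10³) + 1/(325×102×10³) = 3.543×10⁻⁸ N⁻¹.
So P = 0.001373 / 3.543×10⁻⁸ = 38.75 kN.
σ_{cast iron} = P/A₁ = 38750/1775 = 21.83 MPa, compressive.

σ ≈ 21.8 MPa (compressive)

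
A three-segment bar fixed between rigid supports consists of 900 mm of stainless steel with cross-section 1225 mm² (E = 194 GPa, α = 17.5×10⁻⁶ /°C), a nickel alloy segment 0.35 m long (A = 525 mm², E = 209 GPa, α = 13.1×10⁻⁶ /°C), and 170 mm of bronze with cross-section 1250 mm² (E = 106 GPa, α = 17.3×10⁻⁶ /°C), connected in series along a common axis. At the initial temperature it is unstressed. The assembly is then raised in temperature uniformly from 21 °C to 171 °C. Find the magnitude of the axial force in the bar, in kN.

If the supports were absent, the total length change would be Σ αᵢΔT Lᵢ = 17.5×10⁻⁶×150×900 + 13.1×10⁻⁶×150×350 + 17.3×10⁻⁶×150×170 = 3.491 mm.
The rigid supports impose zero overall length change; the single axial force P common to all segments must satisfy P Σ Lᵢ/(AᵢEᵢ) = δ_free.
The series flexibility is Σ Lᵢ/(AᵢEᵢ) = 900/(1225×194×10³) + 350/(525×209×10³) + 170/(1250×106×10³) = 8.26×10⁻⁶ mm/N.
So P = 3.491 / 8.26×10⁻⁶ = 422.7 kN, compressive.

P ≈ 423 kN (compressive)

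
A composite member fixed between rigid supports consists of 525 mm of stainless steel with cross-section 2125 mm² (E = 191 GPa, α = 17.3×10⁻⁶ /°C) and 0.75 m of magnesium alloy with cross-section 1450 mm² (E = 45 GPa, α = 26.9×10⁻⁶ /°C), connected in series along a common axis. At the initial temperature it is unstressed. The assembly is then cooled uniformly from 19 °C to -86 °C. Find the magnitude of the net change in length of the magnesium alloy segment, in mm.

|ΔL| ≈ 0.643 mm

With the walls removed the bar would change length by δ_free = Σ αᵢΔT Lᵢ = 17.3×10⁻⁶×105×525 + 26.9×10⁻⁶×105×750 = 3.072 mm.
The walls prevent any net length change, so an axial force P (same in every segment) develops. Compatibility: P · Σ Lᵢ/(AᵢEᵢ) = δ_free.
Σ Lᵢ/(AᵢEᵢ) = 525/(2125×191×10³) + 750/(1450×45×10³) = 1.279×10⁻⁵ mm/N.
So P = 3.072 / 1.279×10⁻⁵ = 240.2 kN, tensile.
For the magnesium alloy segment, free thermal change = 26.9×10⁻⁶×105×750 = 2.118 mm and elastic change from P = 240200×750/(1450×45×10³) = 2.761 mm; these oppose, so the net change is 0.643 mm (segment lengthens).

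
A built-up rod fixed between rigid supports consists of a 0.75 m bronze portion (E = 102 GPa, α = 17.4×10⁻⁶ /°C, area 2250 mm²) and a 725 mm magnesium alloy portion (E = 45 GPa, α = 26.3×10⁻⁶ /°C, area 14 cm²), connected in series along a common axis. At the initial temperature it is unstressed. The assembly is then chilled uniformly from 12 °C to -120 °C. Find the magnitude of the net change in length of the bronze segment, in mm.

With the walls removed the bar would change length by δ_free = Σ αᵢΔT Lᵢ = 17.4×10⁻⁶×132×750 + 26.3×10⁻⁶×132×725 = 4.24 mm.
The walls prevent any net length change, so an axial force P (same in every segment) develops. Compatibility: P · Σ Lᵢ/(AᵢEᵢ) = δ_free.
Σ Lᵢ/(AᵢEᵢ) = 750/(2250×102×10³) + 725/(1400×45×10³) = 1.478×10⁻⁵ mm/N.
So P = 4.24 / 1.478×10⁻⁵ = 286.9 kN, tensile.
For the bronze segment, free thermal change = 17.4×10⁻⁶×132×750 = 1.723 mm and elastic change from P = 286900×750/(2250×102×10³) = 0.9376 mm; these oppose, so the net change is 0.785 mm (segment shortens).

|ΔL| ≈ 0.785 mm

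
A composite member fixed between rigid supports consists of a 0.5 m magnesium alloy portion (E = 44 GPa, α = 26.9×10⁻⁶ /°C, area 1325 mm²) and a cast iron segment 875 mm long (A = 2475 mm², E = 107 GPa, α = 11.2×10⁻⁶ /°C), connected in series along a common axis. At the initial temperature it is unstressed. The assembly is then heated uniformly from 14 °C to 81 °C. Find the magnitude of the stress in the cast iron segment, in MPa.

Free thermal expansion of the whole bar: Σ αᵢΔT Lᵢ = 26.9×10⁻⁶×67×500 + 11.2×10⁻⁶×67×875 = 1.558 mm.
The walls prevent any net length change, so an axial force P (same in every segment) develops. Compatibility: P · Σ Lᵢ/(AᵢEᵢ) = δ_free.
The series flexibility is Σ Lᵢ/(AᵢEᵢ) = 500/(1325×44×10³) + 875/(2475×107×10³) = 1.188×10⁻⁵ mm/N.
P = 1.558 / 1.188×10⁻⁵ = 131100 N = 131.1 kN, compressive.
σ_{cast iron} = P / A = 131100 / 2475 = 52.98 MPa.

σ ≈ 53 MPa (compressive)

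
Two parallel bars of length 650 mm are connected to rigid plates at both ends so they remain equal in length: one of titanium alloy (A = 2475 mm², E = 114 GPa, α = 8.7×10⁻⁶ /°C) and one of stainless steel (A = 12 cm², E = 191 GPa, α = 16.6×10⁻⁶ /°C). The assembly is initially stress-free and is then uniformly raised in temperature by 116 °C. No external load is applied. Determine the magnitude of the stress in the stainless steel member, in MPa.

Both members must finish at the same length. With the larger α, the stainless steel tends to over-expand; the plates restrain it, putting the stainless steel in compression and the titanium alloy in tension. With no external load the two internal forces are equal and opposite, magnitude P.
Setting the final lengths equal and cancelling L: (α₁ − α₂)ΔT = P/(A₁E₁) + P/(A₂E₂).
|α₁ − α₂|·ΔT = 7.9×10⁻⁶ × 116 = 0.0009164.
1/(A₁E₁) + 1/(A₂E₂) = 1/(2475×114×10³) + 1/(1200×191×10³) = 7.907×10⁻⁹ N⁻¹.
P = 0.0009164 / 7.907×10⁻⁹ = 115900 N = 115.9 kN.
σ_{stainless steel} = P/A₂ = 115900/1200 = 96.58 MPa, compressive.

σ ≈ 96.6 MPa (compressive)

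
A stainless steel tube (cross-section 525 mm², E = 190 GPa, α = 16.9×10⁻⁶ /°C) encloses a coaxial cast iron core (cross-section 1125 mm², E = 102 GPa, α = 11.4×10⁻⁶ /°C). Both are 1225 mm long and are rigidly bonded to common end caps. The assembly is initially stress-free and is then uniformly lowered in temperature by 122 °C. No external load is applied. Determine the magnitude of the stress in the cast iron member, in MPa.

σ ≈ 31.8 MPa (compressive)

The stainless steel has the larger α, so on cooling it would change length more than the cast iron if both were free. The rigid plates force a common final length, so the stainless steel is put into tension and the cast iron into compression, with equal and opposite forces P (no external load).
Equating the net (thermal + elastic) strains gives |α₁ − α₂|·ΔT = P·[1/(A₁E₁) + 1/(A₂E₂)].
|α₁ − α₂|·ΔT = 5.5×10⁻⁶ × 122 = 0.000671.
1/(A₁E₁) + 1/(A₂E₂) = 1/(525×190×10³) + 1/(1125×102×10³) = 1.874×10⁻⁸ N⁻¹.
So P = 0.000671 / 1.874×10⁻⁸ = 35.81 kN.
σ_{cast iron} = P/A₂ = 35810/1125 = 31.83 MPa, compressive.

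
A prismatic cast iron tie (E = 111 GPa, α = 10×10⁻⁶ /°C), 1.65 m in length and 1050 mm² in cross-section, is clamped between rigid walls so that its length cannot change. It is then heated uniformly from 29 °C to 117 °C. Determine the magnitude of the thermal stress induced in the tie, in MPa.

Because both ends are immovable the net strain is zero, and the suppressed thermal strain is αΔT = 10×10⁻⁶ × 88 = 880×10⁻⁶.
σ = EαΔT = 111×10³ × 10×10⁻⁶ × 88 = 97.68 MPa (compressive; the tie is trying to expand).

σ ≈ 97.7 MPa (compressive)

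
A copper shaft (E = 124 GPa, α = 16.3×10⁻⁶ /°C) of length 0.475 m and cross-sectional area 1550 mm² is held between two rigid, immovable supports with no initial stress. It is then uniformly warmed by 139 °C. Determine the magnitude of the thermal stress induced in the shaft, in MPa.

With length fixed, the mechanical strain must cancel the thermal strain αΔT = 16.3×10⁻⁶ × 139 = 2265.7×10⁻⁶.
The stress required to suppress this strain is σ = Eε = 124×10³ × 2265.7×10⁻⁶ = 280.9 MPa, compressive since the shaft is trying to expand.

σ ≈ 281 MPa (compressive)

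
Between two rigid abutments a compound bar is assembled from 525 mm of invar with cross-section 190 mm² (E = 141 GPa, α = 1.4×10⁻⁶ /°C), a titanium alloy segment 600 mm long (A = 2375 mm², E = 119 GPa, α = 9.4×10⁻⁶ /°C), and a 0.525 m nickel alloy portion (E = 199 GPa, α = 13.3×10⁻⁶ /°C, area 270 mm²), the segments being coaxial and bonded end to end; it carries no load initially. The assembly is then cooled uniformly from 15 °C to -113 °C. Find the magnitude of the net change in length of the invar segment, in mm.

If the supports were absent, the total length change would be Σ αᵢΔT Lᵢ = 1.4×10⁻⁶×128×525 + 9.4×10⁻⁶×128×600 + 13.3×10⁻⁶×128×525 = 1.71 mm.
Since the ends are fixed, an axial force P builds up, equal in every segment, with P · Σ Lᵢ/(AᵢEᵢ) = δ_free.
The series flexibility is Σ Lᵢ/(AᵢEᵢ) = 525/(190×141×10³) + 600/(2375×119×10³) + 525/(270×199×10³) = 3.149×10⁻⁵ mm/N.
P = 1.71 / 3.149×10⁻⁵ = 54290 N = 54.29 kN, tensile.
For the invar segment, free thermal change = 1.4×10⁻⁶×128×525 = 0.09408 mm and elastic change from P = 54290×525/(190×141×10³) = 1.064 mm; these oppose, so the net change is 0.97 mm (segment lengthens).

|ΔL| ≈ 0.97 mm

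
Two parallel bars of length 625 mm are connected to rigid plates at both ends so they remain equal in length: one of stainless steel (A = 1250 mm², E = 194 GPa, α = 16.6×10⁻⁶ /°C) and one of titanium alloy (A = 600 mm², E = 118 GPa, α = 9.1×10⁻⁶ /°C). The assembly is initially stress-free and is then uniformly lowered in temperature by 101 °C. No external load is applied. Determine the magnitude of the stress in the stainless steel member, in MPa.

The stainless steel has the larger α, so on cooling it would change length more than the titanium alloy if both were free. The rigid plates force a common final length, so the stainless steel is put into tension and the titanium alloy into compression, with equal and opposite forces P (no external load).
Equating the net (thermal + elastic) strains gives |α₁ − α₂|·ΔT = P·[1/(A₁E₁) + 1/(A₂E₂)].
|α₁ − α₂|·ΔT = 7.5×10⁻⁶ × 101 = 0.0007575.
1/(A₁E₁) + 1/(A₂E₂) = 1/(1250×194×10³) + 1/(600×118×10³) = 1.825×10⁻⁸ N⁻¹.
So P = 0.0007575 / 1.825×10⁻⁸ = 41.51 kN.
σ_{stainless steel} = P/A₁ = 41510/1250 = 33.21 MPa, tensile.

σ ≈ 33.2 MPa (tensile)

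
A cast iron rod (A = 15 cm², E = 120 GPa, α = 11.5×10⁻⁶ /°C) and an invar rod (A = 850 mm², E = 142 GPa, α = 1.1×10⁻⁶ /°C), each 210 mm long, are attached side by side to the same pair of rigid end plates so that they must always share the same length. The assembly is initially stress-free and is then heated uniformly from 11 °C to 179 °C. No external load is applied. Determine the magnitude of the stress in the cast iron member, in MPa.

σ ≈ 84.2 MPa (compressive)

Equilibrium of a rigid end plate with no external load gives equal and opposite internal forces ±P in the two members. Since α_{cast iron} > α_{invar}, heating drives the cast iron into compression and the invar into tension.
Equating the net (thermal + elastic) strains gives |α₁ − α₂|·ΔT = P·[1/(A₁E₁) + 1/(A₂E₂)].
|α₁ − α₂|·ΔT = 10.4×10⁻⁶ × 168 = 0.001747.
1/(A₁E₁) + 1/(A₂E₂) = 1/(1500×120×10³) + 1/(850×142×10³) = 1.384×10⁻⁸ N⁻¹.
P = 0.001747 / 1.384×10⁻⁸ = 126200 N = 126.2 kN.
σ_{cast iron} = P/A₁ = 126200/1500 = 84.16 MPa, compressive.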